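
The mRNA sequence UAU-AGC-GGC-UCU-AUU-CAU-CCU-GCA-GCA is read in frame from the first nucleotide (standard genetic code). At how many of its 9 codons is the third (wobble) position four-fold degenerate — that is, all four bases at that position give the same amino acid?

5

Codon 1 UAU (Tyr): third position 2-fold.
Codon 2 AGC (Ser): third position 2-fold.
Codon 3 GGC (Gly): third position 4-fold.
Codon 4 UCU (Ser): third position 4-fold.
Codon 5 AUU (Ile): third position 3-fold.
Codon 6 CAU (His): third position 2-fold.
Codon 7 CCU (Pro): third position 4-fold.
Codon 8 GCA (Ala): third position 4-fold.
Codon 9 GCA (Ala): third position 4-fold.
Four-fold degenerate third positions: 5.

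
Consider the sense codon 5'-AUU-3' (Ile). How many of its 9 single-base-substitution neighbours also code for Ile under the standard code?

Position 1: none → 0 synonymous.
Position 2: none → 0 synonymous.
Position 3: AUC, AUA → 2 synonymous.
Total: 0 + 0 + 2 = 2.

2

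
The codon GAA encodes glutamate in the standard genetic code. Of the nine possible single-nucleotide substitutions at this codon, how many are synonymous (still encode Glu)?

Position 1: none → 0 synonymous.
Position 2: none → 0 synonymous.
Position 3: GAG → 1 synonymous.
Total: 0 + 0 + 1 = 1.

1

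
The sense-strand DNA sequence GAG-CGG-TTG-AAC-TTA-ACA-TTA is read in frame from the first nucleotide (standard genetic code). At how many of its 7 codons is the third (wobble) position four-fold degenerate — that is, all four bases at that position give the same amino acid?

2

Codon 1 GAG (Glu): third position 2-fold.
Codon 2 CGG (Arg): third position 4-fold.
Codon 3 TTG (Leu): third position 2-fold.
Codon 4 AAC (Asn): third position 2-fold.
Codon 5 TTA (Leu): third position 2-fold.
Codon 6 ACA (Thr): third position 4-fold.
Codon 7 TTA (Leu): third position 2-fold.
Four-fold degenerate third positions: 2.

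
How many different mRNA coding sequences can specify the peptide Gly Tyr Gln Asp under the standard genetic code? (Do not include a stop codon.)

Gly: 4 codons.
Tyr: 2 codons.
Gln: 2 codons.
Asp: 2 codons.
4 × 2 × 2 × 2 = 32.

32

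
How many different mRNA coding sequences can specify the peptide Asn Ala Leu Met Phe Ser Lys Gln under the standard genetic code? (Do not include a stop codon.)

Asn: 2 codons.
Ala: 4 codons.
Leu: 6 codons.
Met: 1 codon.
Phe: 2 codons.
Ser: 6 codons.
Lys: 2 codons.
Gln: 2 codons.
2 × 4 × 6 × 1 × 2 × 6 × 2 × 2 = 2304.

2304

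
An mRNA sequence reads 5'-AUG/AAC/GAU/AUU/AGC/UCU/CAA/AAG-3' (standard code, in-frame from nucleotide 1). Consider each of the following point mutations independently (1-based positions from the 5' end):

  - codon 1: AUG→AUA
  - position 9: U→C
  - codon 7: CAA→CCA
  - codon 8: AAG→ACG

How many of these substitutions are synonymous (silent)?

1

Codon 1: AUG (Met) → AUA (Ile) — missense.
Codon 3: GAU (Asp) → GAC (Asp) — synonymous.
Codon 7: CAA (Gln) → CCA (Pro) — missense.
Codon 8: AAG (Lys) → ACG (Thr) — missense.
Synonymous: 1 of 4.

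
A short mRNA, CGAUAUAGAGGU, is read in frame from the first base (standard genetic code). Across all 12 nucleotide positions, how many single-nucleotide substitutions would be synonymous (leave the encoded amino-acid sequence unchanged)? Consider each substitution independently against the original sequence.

10

Codon 1 (CGA, Arg): 4 synonymous substitutions.
Codon 2 (UAU, Tyr): 1 synonymous substitution.
Codon 3 (AGA, Arg): 2 synonymous substitutions.
Codon 4 (GGU, Gly): 3 synonymous substitutions.
Total: 4 + 1 + 2 + 3 = 10.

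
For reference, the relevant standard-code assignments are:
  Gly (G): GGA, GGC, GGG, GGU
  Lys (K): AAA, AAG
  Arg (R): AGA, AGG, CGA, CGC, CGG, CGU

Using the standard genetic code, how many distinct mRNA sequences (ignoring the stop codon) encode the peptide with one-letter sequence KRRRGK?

3456

Lys: 2 codons.
Arg: 6 codons.
Arg: 6 codons.
Arg: 6 codons.
Gly: 4 codons.
Lys: 2 codons.
2 × 6 × 6 × 6 × 4 × 2 = 3456.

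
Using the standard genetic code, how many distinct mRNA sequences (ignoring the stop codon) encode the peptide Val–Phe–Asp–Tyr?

32

Val: 4 codons.
Phe: 2 codons.
Asp: 2 codons.
Tyr: 2 codons.
4 × 2 × 2 × 2 = 32.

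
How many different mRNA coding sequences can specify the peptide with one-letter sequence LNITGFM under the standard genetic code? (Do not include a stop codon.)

1152

Leu: 6 codons.
Asn: 2 codons.
Ile: 3 codons.
Thr: 4 codons.
Gly: 4 codons.
Phe: 2 codons.
Met: 1 codon.
6 × 2 × 3 × 4 × 4 × 2 × 1 = 1152.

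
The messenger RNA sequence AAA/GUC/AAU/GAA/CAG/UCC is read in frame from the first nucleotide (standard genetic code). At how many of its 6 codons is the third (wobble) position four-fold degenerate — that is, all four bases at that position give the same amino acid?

2

Codon 1 AAA (Lys): third position 2-fold.
Codon 2 GUC (Val): third position 4-fold.
Codon 3 AAU (Asn): third position 2-fold.
Codon 4 GAA (Glu): third position 2-fold.
Codon 5 CAG (Gln): third position 2-fold.
Codon 6 UCC (Ser): third position 4-fold.
Four-fold degenerate third positions: 2.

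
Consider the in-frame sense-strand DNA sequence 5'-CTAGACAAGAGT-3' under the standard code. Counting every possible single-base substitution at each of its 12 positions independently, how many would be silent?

Codon 1 (CTA, Leu): 4 synonymous substitutions.
Codon 2 (GAC, Asp): 1 synonymous substitution.
Codon 3 (AAG, Lys): 1 synonymous substitution.
Codon 4 (AGT, Ser): 1 synonymous substitution.
Total: 4 + 1 + 1 + 1 = 7.

7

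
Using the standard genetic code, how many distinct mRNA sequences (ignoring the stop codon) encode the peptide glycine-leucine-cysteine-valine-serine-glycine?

Gly: 4 codons.
Leu: 6 codons.
Cys: 2 codons.
Val: 4 codons.
Ser: 6 codons.
Gly: 4 codons.
4 × 6 × 2 × 4 × 6 × 4 = 4608.

4608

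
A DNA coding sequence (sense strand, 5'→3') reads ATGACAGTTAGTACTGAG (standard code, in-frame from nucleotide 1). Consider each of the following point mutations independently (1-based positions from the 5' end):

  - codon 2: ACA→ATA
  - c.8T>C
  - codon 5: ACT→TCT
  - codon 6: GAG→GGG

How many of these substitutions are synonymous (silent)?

Codon 2: ACA (Thr) → ATA (Ile) — missense.
Codon 3: GTT (Val) → GCT (Ala) — missense.
Codon 5: ACT (Thr) → TCT (Ser) — missense.
Codon 6: GAG (Glu) → GGG (Gly) — missense.
Synonymous: 0 of 4.

0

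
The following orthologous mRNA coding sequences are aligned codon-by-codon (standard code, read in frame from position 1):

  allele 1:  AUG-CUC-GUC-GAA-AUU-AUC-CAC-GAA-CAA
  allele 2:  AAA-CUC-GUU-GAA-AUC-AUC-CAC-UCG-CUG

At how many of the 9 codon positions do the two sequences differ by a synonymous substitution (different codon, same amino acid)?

2

Codon 1: AUG Met / AAA Lys — nonsynonymous.
Codon 2: CUC Leu / CUC Leu — identical.
Codon 3: GUC Val / GUU Val — synonymous.
Codon 4: GAA Glu / GAA Glu — identical.
Codon 5: AUU Ile / AUC Ile — synonymous.
Codon 6: AUC Ile / AUC Ile — identical.
Codon 7: CAC His / CAC His — identical.
Codon 8: GAA Glu / UCG Ser — nonsynonymous.
Codon 9: CAA Gln / CUG Leu — nonsynonymous.
Synonymous differences: 2.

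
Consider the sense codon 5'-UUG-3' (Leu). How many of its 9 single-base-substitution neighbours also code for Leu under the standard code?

Position 1: CUG → 1 synonymous.
Position 2: none → 0 synonymous.
Position 3: UUA → 1 synonymous.
Total: 1 + 0 + 1 = 2.

2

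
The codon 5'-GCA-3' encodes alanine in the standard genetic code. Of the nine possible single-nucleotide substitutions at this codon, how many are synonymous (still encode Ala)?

Position 1: none → 0 synonymous.
Position 2: none → 0 synonymous.
Position 3: GCU, GCC, GCG → 3 synonymous.
Total: 0 + 0 + 3 = 3.

3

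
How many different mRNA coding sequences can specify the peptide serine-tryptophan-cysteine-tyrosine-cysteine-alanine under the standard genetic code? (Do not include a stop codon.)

Ser: 6 codons.
Trp: 1 codon.
Cys: 2 codons.
Tyr: 2 codons.
Cys: 2 codons.
Ala: 4 codons.
6 × 1 × 2 × 2 × 2 × 4 = 192.

192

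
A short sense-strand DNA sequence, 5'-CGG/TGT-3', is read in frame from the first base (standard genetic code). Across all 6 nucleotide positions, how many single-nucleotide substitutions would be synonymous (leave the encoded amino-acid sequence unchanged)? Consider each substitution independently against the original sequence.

5

Codon 1 (CGG, Arg): 4 synonymous substitutions.
Codon 2 (TGT, Cys): 1 synonymous substitution.
Total: 4 + 1 = 5.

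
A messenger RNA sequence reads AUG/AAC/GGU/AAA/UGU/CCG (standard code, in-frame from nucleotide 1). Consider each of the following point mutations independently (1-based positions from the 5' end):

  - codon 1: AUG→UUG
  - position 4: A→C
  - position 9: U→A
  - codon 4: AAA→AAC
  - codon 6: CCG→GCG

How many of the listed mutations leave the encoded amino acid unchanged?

1

Codon 1: AUG (Met) → UUG (Leu) — missense.
Codon 2: AAC (Asn) → CAC (His) — missense.
Codon 3: GGU (Gly) → GGA (Gly) — synonymous.
Codon 4: AAA (Lys) → AAC (Asn) — missense.
Codon 6: CCG (Pro) → GCG (Ala) — missense.
Synonymous: 1 of 5.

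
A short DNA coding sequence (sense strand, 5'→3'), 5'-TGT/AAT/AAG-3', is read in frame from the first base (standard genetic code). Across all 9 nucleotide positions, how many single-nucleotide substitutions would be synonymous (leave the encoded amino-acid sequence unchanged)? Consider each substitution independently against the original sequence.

Codon 1 (TGT, Cys): 1 synonymous substitution.
Codon 2 (AAT, Asn): 1 synonymous substitution.
Codon 3 (AAG, Lys): 1 synonymous substitution.
Total: 1 + 1 + 1 = 3.

3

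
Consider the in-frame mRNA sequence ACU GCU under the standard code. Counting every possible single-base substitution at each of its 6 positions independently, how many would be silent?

6

Codon 1 (ACU, Thr): 3 synonymous substitutions.
Codon 2 (GCU, Ala): 3 synonymous substitutions.
Total: 3 + 3 = 6.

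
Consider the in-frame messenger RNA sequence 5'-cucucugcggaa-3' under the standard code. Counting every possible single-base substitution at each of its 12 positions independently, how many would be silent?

10

Codon 1 (CUC, Leu): 3 synonymous substitutions.
Codon 2 (UCU, Ser): 3 synonymous substitutions.
Codon 3 (GCG, Ala): 3 synonymous substitutions.
Codon 4 (GAA, Glu): 1 synonymous substitution.
Total: 3 + 3 + 3 + 1 = 10.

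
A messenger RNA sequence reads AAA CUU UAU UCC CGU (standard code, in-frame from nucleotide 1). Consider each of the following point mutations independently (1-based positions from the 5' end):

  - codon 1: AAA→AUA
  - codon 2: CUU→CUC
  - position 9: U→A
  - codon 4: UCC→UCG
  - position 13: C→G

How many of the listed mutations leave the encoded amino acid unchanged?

Codon 1: AAA (Lys) → AUA (Ile) — missense.
Codon 2: CUU (Leu) → CUC (Leu) — synonymous.
Codon 3: UAU (Tyr) → UAA (Stop) — nonsense.
Codon 4: UCC (Ser) → UCG (Ser) — synonymous.
Codon 5: CGU (Arg) → GGU (Gly) — missense.
Synonymous: 2 of 5.

2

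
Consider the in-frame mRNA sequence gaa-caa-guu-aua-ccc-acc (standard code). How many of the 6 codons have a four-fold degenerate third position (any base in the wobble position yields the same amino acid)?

Codon 1 GAA (Glu): third position 2-fold.
Codon 2 CAA (Gln): third position 2-fold.
Codon 3 GUU (Val): third position 4-fold.
Codon 4 AUA (Ile): third position 3-fold.
Codon 5 CCC (Pro): third position 4-fold.
Codon 6 ACC (Thr): third position 4-fold.
Four-fold degenerate third positions: 3.

3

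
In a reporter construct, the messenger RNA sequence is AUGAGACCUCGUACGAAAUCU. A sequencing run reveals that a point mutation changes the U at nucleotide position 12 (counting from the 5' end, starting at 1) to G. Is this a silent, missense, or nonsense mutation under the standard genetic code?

Position 12 falls in codon 4: CGU → Arg.
After the substitution the codon is CGG → Arg.
Both encode Arg, so the change is synonymous.

silent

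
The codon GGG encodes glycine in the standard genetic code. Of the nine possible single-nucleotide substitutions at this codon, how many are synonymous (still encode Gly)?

3

Position 1: none → 0 synonymous.
Position 2: none → 0 synonymous.
Position 3: GGU, GGC, GGA → 3 synonymous.
Total: 0 + 0 + 3 = 3.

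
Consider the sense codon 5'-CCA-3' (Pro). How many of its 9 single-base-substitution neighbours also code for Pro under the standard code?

3

Position 1: none → 0 synonymous.
Position 2: none → 0 synonymous.
Position 3: CCU, CCC, CCG → 3 synonymous.
Total: 0 + 0 + 3 = 3.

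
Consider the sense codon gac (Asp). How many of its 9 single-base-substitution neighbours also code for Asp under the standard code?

Position 1: none → 0 synonymous.
Position 2: none → 0 synonymous.
Position 3: GAU → 1 synonymous.
Total: 0 + 0 + 1 = 1.

1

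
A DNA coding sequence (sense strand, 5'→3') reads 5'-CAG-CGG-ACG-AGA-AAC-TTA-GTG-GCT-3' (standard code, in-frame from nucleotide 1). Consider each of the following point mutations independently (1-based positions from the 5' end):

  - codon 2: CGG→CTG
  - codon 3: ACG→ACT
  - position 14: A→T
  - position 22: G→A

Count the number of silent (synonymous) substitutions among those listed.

Codon 2: CGG (Arg) → CTG (Leu) — missense.
Codon 3: ACG (Thr) → ACT (Thr) — synonymous.
Codon 5: AAC (Asn) → ATC (Ile) — missense.
Codon 8: GCT (Ala) → ACT (Thr) — missense.
Synonymous: 1 of 4.

1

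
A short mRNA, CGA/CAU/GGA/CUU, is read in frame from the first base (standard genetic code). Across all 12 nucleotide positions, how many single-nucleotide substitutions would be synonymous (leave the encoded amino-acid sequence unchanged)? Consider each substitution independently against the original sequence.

Codon 1 (CGA, Arg): 4 synonymous substitutions.
Codon 2 (CAU, His): 1 synonymous substitution.
Codon 3 (GGA, Gly): 3 synonymous substitutions.
Codon 4 (CUU, Leu): 3 synonymous substitutions.
Total: 4 + 1 + 3 + 3 = 11.

11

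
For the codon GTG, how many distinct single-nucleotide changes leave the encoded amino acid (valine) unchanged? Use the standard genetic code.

3

Position 1: none → 0 synonymous.
Position 2: none → 0 synonymous.
Position 3: GTT, GTC, GTA → 3 synonymous.
Total: 0 + 0 + 3 = 3.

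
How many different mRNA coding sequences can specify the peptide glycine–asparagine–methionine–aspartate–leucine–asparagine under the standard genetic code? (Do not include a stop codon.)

192

Gly: 4 codons.
Asn: 2 codons.
Met: 1 codon.
Asp: 2 codons.
Leu: 6 codons.
Asn: 2 codons.
4 × 2 × 1 × 2 × 6 × 2 = 192.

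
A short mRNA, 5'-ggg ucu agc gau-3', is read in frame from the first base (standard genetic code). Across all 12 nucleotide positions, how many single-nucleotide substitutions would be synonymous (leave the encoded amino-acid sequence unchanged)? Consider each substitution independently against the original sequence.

8

Codon 1 (GGG, Gly): 3 synonymous substitutions.
Codon 2 (UCU, Ser): 3 synonymous substitutions.
Codon 3 (AGC, Ser): 1 synonymous substitution.
Codon 4 (GAU, Asp): 1 synonymous substitution.
Total: 3 + 3 + 1 + 1 = 8.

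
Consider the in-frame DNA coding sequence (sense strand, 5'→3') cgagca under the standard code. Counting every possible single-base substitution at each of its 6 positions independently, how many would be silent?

7

Codon 1 (CGA, Arg): 4 synonymous substitutions.
Codon 2 (GCA, Ala): 3 synonymous substitutions.
Total: 4 + 3 = 7.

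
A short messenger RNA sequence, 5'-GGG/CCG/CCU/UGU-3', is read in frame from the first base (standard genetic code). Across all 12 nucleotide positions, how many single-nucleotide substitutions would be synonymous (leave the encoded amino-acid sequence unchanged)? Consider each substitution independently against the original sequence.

10

Codon 1 (GGG, Gly): 3 synonymous substitutions.
Codon 2 (CCG, Pro): 3 synonymous substitutions.
Codon 3 (CCU, Pro): 3 synonymous substitutions.
Codon 4 (UGU, Cys): 1 synonymous substitution.
Total: 3 + 3 + 3 + 1 = 10.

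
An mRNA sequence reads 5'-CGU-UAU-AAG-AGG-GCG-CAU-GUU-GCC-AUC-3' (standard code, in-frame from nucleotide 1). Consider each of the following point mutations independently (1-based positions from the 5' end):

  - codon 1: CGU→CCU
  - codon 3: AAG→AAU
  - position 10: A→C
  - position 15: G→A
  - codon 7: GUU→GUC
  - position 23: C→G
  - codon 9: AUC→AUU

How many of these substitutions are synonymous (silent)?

4

Codon 1: CGU (Arg) → CCU (Pro) — missense.
Codon 3: AAG (Lys) → AAU (Asn) — missense.
Codon 4: AGG (Arg) → CGG (Arg) — synonymous.
Codon 5: GCG (Ala) → GCA (Ala) — synonymous.
Codon 7: GUU (Val) → GUC (Val) — synonymous.
Codon 8: GCC (Ala) → GGC (Gly) — missense.
Codon 9: AUC (Ile) → AUU (Ile) — synonymous.
Synonymous: 4 of 7.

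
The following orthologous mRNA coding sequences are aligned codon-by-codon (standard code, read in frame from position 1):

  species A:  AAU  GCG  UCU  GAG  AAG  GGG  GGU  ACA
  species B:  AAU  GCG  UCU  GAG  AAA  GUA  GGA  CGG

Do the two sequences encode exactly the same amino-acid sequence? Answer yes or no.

no

Codon 1: AAU Asn / AAU Asn — identical.
Codon 2: GCG Ala / GCG Ala — identical.
Codon 3: UCU Ser / UCU Ser — identical.
Codon 4: GAG Glu / GAG Glu — identical.
Codon 5: AAG Lys / AAA Lys — synonymous.
Codon 6: GGG Gly / GUA Val — nonsynonymous.
Codon 7: GGU Gly / GGA Gly — synonymous.
Codon 8: ACA Thr / CGG Arg — nonsynonymous.
Nonsynonymous differences: 2 → different protein.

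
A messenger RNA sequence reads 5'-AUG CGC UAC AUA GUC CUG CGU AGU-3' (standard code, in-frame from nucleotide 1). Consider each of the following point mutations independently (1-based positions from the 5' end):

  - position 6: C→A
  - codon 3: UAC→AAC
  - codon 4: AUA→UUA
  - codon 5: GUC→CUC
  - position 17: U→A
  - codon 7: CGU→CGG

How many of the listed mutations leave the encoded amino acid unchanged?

Codon 2: CGC (Arg) → CGA (Arg) — synonymous.
Codon 3: UAC (Tyr) → AAC (Asn) — missense.
Codon 4: AUA (Ile) → UUA (Leu) — missense.
Codon 5: GUC (Val) → CUC (Leu) — missense.
Codon 6: CUG (Leu) → CAG (Gln) — missense.
Codon 7: CGU (Arg) → CGG (Arg) — synonymous.
Synonymous: 2 of 6.

2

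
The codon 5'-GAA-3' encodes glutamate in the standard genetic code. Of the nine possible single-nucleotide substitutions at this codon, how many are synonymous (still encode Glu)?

1

Position 1: none → 0 synonymous.
Position 2: none → 0 synonymous.
Position 3: GAG → 1 synonymous.
Total: 0 + 0 + 1 = 1.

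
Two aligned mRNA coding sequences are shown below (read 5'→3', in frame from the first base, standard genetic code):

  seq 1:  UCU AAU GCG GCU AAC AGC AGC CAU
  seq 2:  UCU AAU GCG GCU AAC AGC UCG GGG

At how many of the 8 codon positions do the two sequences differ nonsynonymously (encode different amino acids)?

1

Codon 1: UCU Ser / UCU Ser — identical.
Codon 2: AAU Asn / AAU Asn — identical.
Codon 3: GCG Ala / GCG Ala — identical.
Codon 4: GCU Ala / GCU Ala — identical.
Codon 5: AAC Asn / AAC Asn — identical.
Codon 6: AGC Ser / AGC Ser — identical.
Codon 7: AGC Ser / UCG Ser — synonymous.
Codon 8: CAU His / GGG Gly — nonsynonymous.
Nonsynonymous differences: 1.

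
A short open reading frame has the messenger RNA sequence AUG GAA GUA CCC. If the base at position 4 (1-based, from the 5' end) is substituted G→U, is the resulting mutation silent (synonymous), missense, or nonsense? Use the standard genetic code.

Position 4 falls in codon 2: GAA → Glu.
After the substitution the codon is UAA → Stop.
The new codon is a stop codon, so this is a nonsense mutation.

nonsense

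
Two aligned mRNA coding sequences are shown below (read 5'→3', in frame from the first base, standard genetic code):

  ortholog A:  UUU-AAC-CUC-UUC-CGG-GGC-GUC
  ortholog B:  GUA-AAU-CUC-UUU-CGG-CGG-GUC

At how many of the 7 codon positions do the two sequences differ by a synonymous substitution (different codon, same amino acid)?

Codon 1: UUU Phe / GUA Val — nonsynonymous.
Codon 2: AAC Asn / AAU Asn — synonymous.
Codon 3: CUC Leu / CUC Leu — identical.
Codon 4: UUC Phe / UUU Phe — synonymous.
Codon 5: CGG Arg / CGG Arg — identical.
Codon 6: GGC Gly / CGG Arg — nonsynonymous.
Codon 7: GUC Val / GUC Val — identical.
Synonymous differences: 2.

2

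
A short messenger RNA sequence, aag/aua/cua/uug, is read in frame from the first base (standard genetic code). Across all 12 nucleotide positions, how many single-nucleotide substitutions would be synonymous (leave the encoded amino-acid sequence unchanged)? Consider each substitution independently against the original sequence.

9

Codon 1 (AAG, Lys): 1 synonymous substitution.
Codon 2 (AUA, Ile): 2 synonymous substitutions.
Codon 3 (CUA, Leu): 4 synonymous substitutions.
Codon 4 (UUG, Leu): 2 synonymous substitutions.
Total: 1 + 2 + 4 + 2 = 9.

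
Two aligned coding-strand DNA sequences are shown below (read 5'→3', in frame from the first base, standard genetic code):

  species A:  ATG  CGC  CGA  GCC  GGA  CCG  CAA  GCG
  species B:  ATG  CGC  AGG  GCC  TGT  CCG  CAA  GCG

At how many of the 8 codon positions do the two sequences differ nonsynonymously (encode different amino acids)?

1

Codon 1: ATG Met / ATG Met — identical.
Codon 2: CGC Arg / CGC Arg — identical.
Codon 3: CGA Arg / AGG Arg — synonymous.
Codon 4: GCC Ala / GCC Ala — identical.
Codon 5: GGA Gly / TGT Cys — nonsynonymous.
Codon 6: CCG Pro / CCG Pro — identical.
Codon 7: CAA Gln / CAA Gln — identical.
Codon 8: GCG Ala / GCG Ala — identical.
Nonsynonymous differences: 1.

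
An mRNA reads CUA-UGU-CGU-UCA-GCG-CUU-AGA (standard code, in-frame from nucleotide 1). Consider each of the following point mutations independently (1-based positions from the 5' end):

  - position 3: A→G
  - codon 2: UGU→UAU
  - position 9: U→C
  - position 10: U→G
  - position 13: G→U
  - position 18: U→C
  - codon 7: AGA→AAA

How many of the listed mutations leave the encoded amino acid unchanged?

3

Codon 1: CUA (Leu) → CUG (Leu) — synonymous.
Codon 2: UGU (Cys) → UAU (Tyr) — missense.
Codon 3: CGU (Arg) → CGC (Arg) — synonymous.
Codon 4: UCA (Ser) → GCA (Ala) — missense.
Codon 5: GCG (Ala) → UCG (Ser) — missense.
Codon 6: CUU (Leu) → CUC (Leu) — synonymous.
Codon 7: AGA (Arg) → AAA (Lys) — missense.
Synonymous: 3 of 7.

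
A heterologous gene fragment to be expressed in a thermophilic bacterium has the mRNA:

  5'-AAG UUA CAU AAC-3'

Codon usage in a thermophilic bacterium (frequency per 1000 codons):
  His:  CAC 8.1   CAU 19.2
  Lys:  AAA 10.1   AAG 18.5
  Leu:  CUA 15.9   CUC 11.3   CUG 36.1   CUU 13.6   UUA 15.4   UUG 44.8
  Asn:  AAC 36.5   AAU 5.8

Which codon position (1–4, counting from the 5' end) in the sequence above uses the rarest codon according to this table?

Codon 1 AAG (Lys): 18.5 per 1000.
Codon 2 UUA (Leu): 15.4 per 1000.
Codon 3 CAU (His): 19.2 per 1000.
Codon 4 AAC (Asn): 36.5 per 1000.
Lowest frequency is 15.4 at codon 2.

2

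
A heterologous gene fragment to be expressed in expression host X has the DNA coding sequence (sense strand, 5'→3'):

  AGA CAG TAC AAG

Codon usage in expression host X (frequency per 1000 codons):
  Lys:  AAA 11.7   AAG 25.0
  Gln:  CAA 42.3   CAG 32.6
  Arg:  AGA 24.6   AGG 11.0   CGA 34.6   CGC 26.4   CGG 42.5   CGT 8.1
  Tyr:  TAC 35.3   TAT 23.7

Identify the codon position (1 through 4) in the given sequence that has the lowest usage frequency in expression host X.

Codon 1 AGA (Arg): 24.6 per 1000.
Codon 2 CAG (Gln): 32.6 per 1000.
Codon 3 TAC (Tyr): 35.3 per 1000.
Codon 4 AAG (Lys): 25.0 per 1000.
Lowest frequency is 24.6 at codon 1.

1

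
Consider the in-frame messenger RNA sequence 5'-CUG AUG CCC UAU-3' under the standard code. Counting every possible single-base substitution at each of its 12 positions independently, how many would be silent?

8

Codon 1 (CUG, Leu): 4 synonymous substitutions.
Codon 2 (AUG, Met): 0 synonymous substitutions.
Codon 3 (CCC, Pro): 3 synonymous substitutions.
Codon 4 (UAU, Tyr): 1 synonymous substitution.
Total: 4 + 0 + 3 + 1 = 8.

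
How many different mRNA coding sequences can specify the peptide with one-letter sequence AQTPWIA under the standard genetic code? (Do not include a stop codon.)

1536

Ala: 4 codons.
Gln: 2 codons.
Thr: 4 codons.
Pro: 4 codons.
Trp: 1 codon.
Ile: 3 codons.
Ala: 4 codons.
4 × 2 × 4 × 4 × 1 × 3 × 4 = 1536.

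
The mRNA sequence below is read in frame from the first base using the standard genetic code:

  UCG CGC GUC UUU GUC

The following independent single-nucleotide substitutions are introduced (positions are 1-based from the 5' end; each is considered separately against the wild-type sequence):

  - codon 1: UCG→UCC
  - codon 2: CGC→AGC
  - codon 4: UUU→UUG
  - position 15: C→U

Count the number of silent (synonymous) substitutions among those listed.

Codon 1: UCG (Ser) → UCC (Ser) — synonymous.
Codon 2: CGC (Arg) → AGC (Ser) — missense.
Codon 4: UUU (Phe) → UUG (Leu) — missense.
Codon 5: GUC (Val) → GUU (Val) — synonymous.
Synonymous: 2 of 4.

2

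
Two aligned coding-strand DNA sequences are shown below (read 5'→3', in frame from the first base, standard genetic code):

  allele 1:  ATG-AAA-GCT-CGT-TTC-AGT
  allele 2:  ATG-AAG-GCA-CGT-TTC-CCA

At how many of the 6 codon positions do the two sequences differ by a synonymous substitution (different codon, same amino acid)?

2

Codon 1: ATG Met / ATG Met — identical.
Codon 2: AAA Lys / AAG Lys — synonymous.
Codon 3: GCT Ala / GCA Ala — synonymous.
Codon 4: CGT Arg / CGT Arg — identical.
Codon 5: TTC Phe / TTC Phe — identical.
Codon 6: AGT Ser / CCA Pro — nonsynonymous.
Synonymous differences: 2.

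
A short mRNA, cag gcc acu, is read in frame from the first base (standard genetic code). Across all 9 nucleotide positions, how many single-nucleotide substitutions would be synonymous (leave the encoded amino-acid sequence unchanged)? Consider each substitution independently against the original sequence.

7

Codon 1 (CAG, Gln): 1 synonymous substitution.
Codon 2 (GCC, Ala): 3 synonymous substitutions.
Codon 3 (ACU, Thr): 3 synonymous substitutions.
Total: 1 + 3 + 3 = 7.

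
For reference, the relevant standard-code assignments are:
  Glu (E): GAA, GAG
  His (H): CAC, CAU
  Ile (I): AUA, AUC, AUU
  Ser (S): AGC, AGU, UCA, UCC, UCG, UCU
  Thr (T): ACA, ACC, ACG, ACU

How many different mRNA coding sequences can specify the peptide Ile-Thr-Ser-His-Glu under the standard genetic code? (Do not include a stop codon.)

288

Ile: 3 codons.
Thr: 4 codons.
Ser: 6 codons.
His: 2 codons.
Glu: 2 codons.
3 × 4 × 6 × 2 × 2 = 288.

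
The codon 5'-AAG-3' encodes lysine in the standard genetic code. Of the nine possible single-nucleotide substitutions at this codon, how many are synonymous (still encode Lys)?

1

Position 1: none → 0 synonymous.
Position 2: none → 0 synonymous.
Position 3: AAA → 1 synonymous.
Total: 0 + 0 + 1 = 1.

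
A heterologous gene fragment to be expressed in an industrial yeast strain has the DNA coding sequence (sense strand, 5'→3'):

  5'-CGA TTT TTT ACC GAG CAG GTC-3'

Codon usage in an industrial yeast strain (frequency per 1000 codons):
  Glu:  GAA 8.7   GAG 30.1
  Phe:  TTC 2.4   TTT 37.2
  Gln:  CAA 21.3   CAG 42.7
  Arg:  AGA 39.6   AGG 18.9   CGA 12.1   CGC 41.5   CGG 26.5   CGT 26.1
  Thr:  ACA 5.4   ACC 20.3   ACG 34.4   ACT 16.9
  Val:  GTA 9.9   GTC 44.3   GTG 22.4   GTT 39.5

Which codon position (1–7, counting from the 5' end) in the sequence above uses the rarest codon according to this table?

Codon 1 CGA (Arg): 12.1 per 1000.
Codon 2 TTT (Phe): 37.2 per 1000.
Codon 3 TTT (Phe): 37.2 per 1000.
Codon 4 ACC (Thr): 20.3 per 1000.
Codon 5 GAG (Glu): 30.1 per 1000.
Codon 6 CAG (Gln): 42.7 per 1000.
Codon 7 GTC (Val): 44.3 per 1000.
Lowest frequency is 12.1 at codon 1.

1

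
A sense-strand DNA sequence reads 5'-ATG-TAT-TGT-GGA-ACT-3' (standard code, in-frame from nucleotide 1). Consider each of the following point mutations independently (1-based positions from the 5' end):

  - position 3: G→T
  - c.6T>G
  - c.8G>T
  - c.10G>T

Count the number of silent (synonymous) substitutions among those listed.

0

Codon 1: ATG (Met) → ATT (Ile) — missense.
Codon 2: TAT (Tyr) → TAG (Stop) — nonsense.
Codon 3: TGT (Cys) → TTT (Phe) — missense.
Codon 4: GGA (Gly) → TGA (Stop) — nonsense.
Synonymous: 0 of 4.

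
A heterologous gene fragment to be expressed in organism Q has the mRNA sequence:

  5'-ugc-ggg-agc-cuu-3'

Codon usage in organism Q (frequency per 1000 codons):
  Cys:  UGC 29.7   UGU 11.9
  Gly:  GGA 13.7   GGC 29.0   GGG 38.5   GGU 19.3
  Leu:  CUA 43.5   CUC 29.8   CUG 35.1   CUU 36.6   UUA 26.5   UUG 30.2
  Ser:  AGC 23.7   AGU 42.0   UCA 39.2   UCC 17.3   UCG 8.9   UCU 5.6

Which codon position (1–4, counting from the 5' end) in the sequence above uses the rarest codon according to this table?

Codon 1 UGC (Cys): 29.7 per 1000.
Codon 2 GGG (Gly): 38.5 per 1000.
Codon 3 AGC (Ser): 23.7 per 1000.
Codon 4 CUU (Leu): 36.6 per 1000.
Lowest frequency is 23.7 at codon 3.

3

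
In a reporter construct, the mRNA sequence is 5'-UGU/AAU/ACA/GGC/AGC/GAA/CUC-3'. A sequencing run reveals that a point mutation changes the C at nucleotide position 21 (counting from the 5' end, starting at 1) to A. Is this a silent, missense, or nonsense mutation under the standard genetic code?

silent

Position 21 falls in codon 7: CUC → Leu.
After the substitution the codon is CUA → Leu.
Both encode Leu, so the change is synonymous.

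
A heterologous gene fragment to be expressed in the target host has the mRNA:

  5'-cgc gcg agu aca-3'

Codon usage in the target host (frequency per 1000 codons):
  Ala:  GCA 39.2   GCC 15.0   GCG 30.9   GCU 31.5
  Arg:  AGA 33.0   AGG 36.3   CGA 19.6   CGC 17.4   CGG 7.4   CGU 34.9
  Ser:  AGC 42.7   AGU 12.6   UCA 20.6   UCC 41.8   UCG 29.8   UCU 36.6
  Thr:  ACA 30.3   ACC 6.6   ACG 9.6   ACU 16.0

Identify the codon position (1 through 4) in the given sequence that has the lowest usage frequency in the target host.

Codon 1 CGC (Arg): 17.4 per 1000.
Codon 2 GCG (Ala): 30.9 per 1000.
Codon 3 AGU (Ser): 12.6 per 1000.
Codon 4 ACA (Thr): 30.3 per 1000.
Lowest frequency is 12.6 at codon 3.

3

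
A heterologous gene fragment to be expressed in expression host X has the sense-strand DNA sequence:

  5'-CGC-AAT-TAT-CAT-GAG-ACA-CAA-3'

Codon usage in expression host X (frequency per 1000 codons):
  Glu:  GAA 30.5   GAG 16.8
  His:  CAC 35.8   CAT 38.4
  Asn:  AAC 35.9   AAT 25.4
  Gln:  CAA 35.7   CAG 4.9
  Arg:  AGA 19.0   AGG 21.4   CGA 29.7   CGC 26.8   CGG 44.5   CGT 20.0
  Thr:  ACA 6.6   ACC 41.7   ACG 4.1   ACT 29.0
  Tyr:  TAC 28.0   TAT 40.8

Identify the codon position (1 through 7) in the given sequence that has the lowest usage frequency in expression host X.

Codon 1 CGC (Arg): 26.8 per 1000.
Codon 2 AAT (Asn): 25.4 per 1000.
Codon 3 TAT (Tyr): 40.8 per 1000.
Codon 4 CAT (His): 38.4 per 1000.
Codon 5 GAG (Glu): 16.8 per 1000.
Codon 6 ACA (Thr): 6.6 per 1000.
Codon 7 CAA (Gln): 35.7 per 1000.
Lowest frequency is 6.6 at codon 6.

6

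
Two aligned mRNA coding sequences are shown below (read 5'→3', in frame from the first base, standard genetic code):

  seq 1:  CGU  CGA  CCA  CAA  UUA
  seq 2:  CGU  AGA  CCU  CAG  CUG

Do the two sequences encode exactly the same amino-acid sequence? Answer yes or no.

Codon 1: CGU Arg / CGU Arg — identical.
Codon 2: CGA Arg / AGA Arg — synonymous.
Codon 3: CCA Pro / CCU Pro — synonymous.
Codon 4: CAA Gln / CAG Gln — synonymous.
Codon 5: UUA Leu / CUG Leu — synonymous.
Nonsynonymous differences: 0 → same protein.

yes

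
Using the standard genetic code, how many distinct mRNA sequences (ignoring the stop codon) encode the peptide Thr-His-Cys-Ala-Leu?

384

Thr: 4 codons.
His: 2 codons.
Cys: 2 codons.
Ala: 4 codons.
Leu: 6 codons.
4 × 2 × 2 × 4 × 6 = 384.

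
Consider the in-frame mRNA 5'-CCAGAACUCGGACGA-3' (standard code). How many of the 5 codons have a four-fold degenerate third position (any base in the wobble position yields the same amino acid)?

4

Codon 1 CCA (Pro): third position 4-fold.
Codon 2 GAA (Glu): third position 2-fold.
Codon 3 CUC (Leu): third position 4-fold.
Codon 4 GGA (Gly): third position 4-fold.
Codon 5 CGA (Arg): third position 4-fold.
Four-fold degenerate third positions: 4.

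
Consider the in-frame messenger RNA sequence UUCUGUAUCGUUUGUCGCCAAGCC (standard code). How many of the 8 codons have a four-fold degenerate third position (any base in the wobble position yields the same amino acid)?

Codon 1 UUC (Phe): third position 2-fold.
Codon 2 UGU (Cys): third position 2-fold.
Codon 3 AUC (Ile): third position 3-fold.
Codon 4 GUU (Val): third position 4-fold.
Codon 5 UGU (Cys): third position 2-fold.
Codon 6 CGC (Arg): third position 4-fold.
Codon 7 CAA (Gln): third position 2-fold.
Codon 8 GCC (Ala): third position 4-fold.
Four-fold degenerate third positions: 3.

3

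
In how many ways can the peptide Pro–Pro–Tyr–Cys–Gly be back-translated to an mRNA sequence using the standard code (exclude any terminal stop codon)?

Pro: 4 codons.
Pro: 4 codons.
Tyr: 2 codons.
Cys: 2 codons.
Gly: 4 codons.
4 × 4 × 2 × 2 × 4 = 256.

256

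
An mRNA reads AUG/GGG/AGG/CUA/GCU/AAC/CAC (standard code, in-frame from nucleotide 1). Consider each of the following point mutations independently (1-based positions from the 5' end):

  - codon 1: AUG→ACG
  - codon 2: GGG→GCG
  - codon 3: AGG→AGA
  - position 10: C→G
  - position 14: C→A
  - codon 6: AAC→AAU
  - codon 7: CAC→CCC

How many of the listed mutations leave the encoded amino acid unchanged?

2

Codon 1: AUG (Met) → ACG (Thr) — missense.
Codon 2: GGG (Gly) → GCG (Ala) — missense.
Codon 3: AGG (Arg) → AGA (Arg) — synonymous.
Codon 4: CUA (Leu) → GUA (Val) — missense.
Codon 5: GCU (Ala) → GAU (Asp) — missense.
Codon 6: AAC (Asn) → AAU (Asn) — synonymous.
Codon 7: CAC (His) → CCC (Pro) — missense.
Synonymous: 2 of 7.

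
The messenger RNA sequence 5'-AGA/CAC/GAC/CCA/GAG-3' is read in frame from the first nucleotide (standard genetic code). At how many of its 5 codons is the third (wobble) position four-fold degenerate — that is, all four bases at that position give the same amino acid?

Codon 1 AGA (Arg): third position 2-fold.
Codon 2 CAC (His): third position 2-fold.
Codon 3 GAC (Asp): third position 2-fold.
Codon 4 CCA (Pro): third position 4-fold.
Codon 5 GAG (Glu): third position 2-fold.
Four-fold degenerate third positions: 1.

1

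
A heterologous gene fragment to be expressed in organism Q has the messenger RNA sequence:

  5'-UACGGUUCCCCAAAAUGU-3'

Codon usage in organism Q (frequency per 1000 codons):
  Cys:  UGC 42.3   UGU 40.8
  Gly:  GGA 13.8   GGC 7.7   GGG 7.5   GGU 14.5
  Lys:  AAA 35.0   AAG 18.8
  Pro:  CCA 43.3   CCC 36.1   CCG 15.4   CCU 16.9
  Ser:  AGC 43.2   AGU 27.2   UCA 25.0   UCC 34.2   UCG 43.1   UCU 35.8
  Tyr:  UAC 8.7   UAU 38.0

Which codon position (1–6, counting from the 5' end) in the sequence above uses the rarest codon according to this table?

1

Codon 1 UAC (Tyr): 8.7 per 1000.
Codon 2 GGU (Gly): 14.5 per 1000.
Codon 3 UCC (Ser): 34.2 per 1000.
Codon 4 CCA (Pro): 43.3 per 1000.
Codon 5 AAA (Lys): 35.0 per 1000.
Codon 6 UGU (Cys): 40.8 per 1000.
Lowest frequency is 8.7 at codon 1.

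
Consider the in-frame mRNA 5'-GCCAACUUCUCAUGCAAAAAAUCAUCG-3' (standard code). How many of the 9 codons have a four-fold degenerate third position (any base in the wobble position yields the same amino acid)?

4

Codon 1 GCC (Ala): third position 4-fold.
Codon 2 AAC (Asn): third position 2-fold.
Codon 3 UUC (Phe): third position 2-fold.
Codon 4 UCA (Ser): third position 4-fold.
Codon 5 UGC (Cys): third position 2-fold.
Codon 6 AAA (Lys): third position 2-fold.
Codon 7 AAA (Lys): third position 2-fold.
Codon 8 UCA (Ser): third position 4-fold.
Codon 9 UCG (Ser): third position 4-fold.
Four-fold degenerate third positions: 4.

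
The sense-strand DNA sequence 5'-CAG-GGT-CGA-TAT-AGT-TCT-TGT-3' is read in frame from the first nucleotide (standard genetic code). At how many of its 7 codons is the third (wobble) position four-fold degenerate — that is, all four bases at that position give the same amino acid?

3

Codon 1 CAG (Gln): third position 2-fold.
Codon 2 GGT (Gly): third position 4-fold.
Codon 3 CGA (Arg): third position 4-fold.
Codon 4 TAT (Tyr): third position 2-fold.
Codon 5 AGT (Ser): third position 2-fold.
Codon 6 TCT (Ser): third position 4-fold.
Codon 7 TGT (Cys): third position 2-fold.
Four-fold degenerate third positions: 3.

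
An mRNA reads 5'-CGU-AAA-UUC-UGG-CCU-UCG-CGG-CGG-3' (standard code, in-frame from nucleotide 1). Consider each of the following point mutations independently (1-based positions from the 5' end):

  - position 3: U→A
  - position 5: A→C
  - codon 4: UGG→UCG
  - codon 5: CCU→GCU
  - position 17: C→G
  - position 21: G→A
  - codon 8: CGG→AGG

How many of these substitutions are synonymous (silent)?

3

Codon 1: CGU (Arg) → CGA (Arg) — synonymous.
Codon 2: AAA (Lys) → ACA (Thr) — missense.
Codon 4: UGG (Trp) → UCG (Ser) — missense.
Codon 5: CCU (Pro) → GCU (Ala) — missense.
Codon 6: UCG (Ser) → UGG (Trp) — missense.
Codon 7: CGG (Arg) → CGA (Arg) — synonymous.
Codon 8: CGG (Arg) → AGG (Arg) — synonymous.
Synonymous: 3 of 7.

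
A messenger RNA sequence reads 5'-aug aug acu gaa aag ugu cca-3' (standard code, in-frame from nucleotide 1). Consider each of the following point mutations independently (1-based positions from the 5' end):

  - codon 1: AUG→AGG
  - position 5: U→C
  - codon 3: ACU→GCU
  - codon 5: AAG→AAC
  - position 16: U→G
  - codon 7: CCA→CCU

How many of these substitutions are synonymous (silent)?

1

Codon 1: AUG (Met) → AGG (Arg) — missense.
Codon 2: AUG (Met) → ACG (Thr) — missense.
Codon 3: ACU (Thr) → GCU (Ala) — missense.
Codon 5: AAG (Lys) → AAC (Asn) — missense.
Codon 6: UGU (Cys) → GGU (Gly) — missense.
Codon 7: CCA (Pro) → CCU (Pro) — synonymous.
Synonymous: 1 of 6.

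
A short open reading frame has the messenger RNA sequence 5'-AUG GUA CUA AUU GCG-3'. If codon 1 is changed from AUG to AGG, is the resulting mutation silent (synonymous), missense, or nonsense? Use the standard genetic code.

missense

Position 2 falls in codon 1: AUG → Met.
After the substitution the codon is AGG → Arg.
Met ≠ Arg, so this is a missense mutation.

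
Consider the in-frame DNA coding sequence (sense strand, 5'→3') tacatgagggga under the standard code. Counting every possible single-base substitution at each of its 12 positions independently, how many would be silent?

6

Codon 1 (TAC, Tyr): 1 synonymous substitution.
Codon 2 (ATG, Met): 0 synonymous substitutions.
Codon 3 (AGG, Arg): 2 synonymous substitutions.
Codon 4 (GGA, Gly): 3 synonymous substitutions.
Total: 1 + 0 + 2 + 3 = 6.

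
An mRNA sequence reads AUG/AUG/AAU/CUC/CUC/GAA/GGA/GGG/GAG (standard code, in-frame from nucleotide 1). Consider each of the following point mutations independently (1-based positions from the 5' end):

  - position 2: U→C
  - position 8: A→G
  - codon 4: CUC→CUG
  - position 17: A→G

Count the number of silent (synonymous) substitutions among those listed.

1

Codon 1: AUG (Met) → ACG (Thr) — missense.
Codon 3: AAU (Asn) → AGU (Ser) — missense.
Codon 4: CUC (Leu) → CUG (Leu) — synonymous.
Codon 6: GAA (Glu) → GGA (Gly) — missense.
Synonymous: 1 of 4.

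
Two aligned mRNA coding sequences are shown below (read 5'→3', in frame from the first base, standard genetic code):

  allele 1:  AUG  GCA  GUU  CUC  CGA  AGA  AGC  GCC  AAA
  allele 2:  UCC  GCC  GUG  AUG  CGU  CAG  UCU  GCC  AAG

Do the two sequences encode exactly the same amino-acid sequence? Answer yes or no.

Codon 1: AUG Met / UCC Ser — nonsynonymous.
Codon 2: GCA Ala / GCC Ala — synonymous.
Codon 3: GUU Val / GUG Val — synonymous.
Codon 4: CUC Leu / AUG Met — nonsynonymous.
Codon 5: CGA Arg / CGU Arg — synonymous.
Codon 6: AGA Arg / CAG Gln — nonsynonymous.
Codon 7: AGC Ser / UCU Ser — synonymous.
Codon 8: GCC Ala / GCC Ala — identical.
Codon 9: AAA Lys / AAG Lys — synonymous.
Nonsynonymous differences: 3 → different protein.

no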